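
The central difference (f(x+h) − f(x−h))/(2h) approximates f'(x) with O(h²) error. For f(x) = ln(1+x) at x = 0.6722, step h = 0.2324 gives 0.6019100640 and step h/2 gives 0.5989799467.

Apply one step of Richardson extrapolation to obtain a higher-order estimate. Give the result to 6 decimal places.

Leading term ∝ h^2; use weight 4 = 2^2.
4·0.5989799467 = 2.3959197868; 2.3959197868 − 0.6019100640 = 1.7940097228
1.7940097228 ÷ 3 = 0.5980032409

0.598003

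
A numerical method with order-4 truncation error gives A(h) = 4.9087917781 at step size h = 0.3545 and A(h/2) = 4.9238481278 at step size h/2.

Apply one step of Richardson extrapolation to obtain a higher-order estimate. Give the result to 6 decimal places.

Method order is 4; weight 2^4 = 16.
Weighted: 78.7815700448 − 4.9087917781 = 73.8727782667
Extrapolated: 73.8727782667 / 15 = 4.9248518844

4.924852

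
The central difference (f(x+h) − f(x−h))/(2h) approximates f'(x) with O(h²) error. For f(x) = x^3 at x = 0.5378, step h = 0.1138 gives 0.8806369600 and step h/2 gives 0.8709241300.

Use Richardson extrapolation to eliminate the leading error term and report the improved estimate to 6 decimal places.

Leading term ∝ h^2; use weight 4 = 2^2.
Numerator 4*A(h/2) − A(h) = 4*0.8709241300 − 0.8806369600 = 2.6030595600
2.6030595600 ÷ 3 = 0.8676865200

0.867687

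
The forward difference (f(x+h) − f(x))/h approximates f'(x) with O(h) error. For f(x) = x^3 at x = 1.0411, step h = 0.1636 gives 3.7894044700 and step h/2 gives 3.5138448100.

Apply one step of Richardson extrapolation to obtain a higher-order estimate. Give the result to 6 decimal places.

r = 1: numerator weight 2, denominator 1.
2·3.5138448100 − 3.7894044700 = 3.2382851500
Divide by 2^1 − 1 = 1.
Extrapolated: 3.2382851500 / 1 = 3.2382851500

3.238285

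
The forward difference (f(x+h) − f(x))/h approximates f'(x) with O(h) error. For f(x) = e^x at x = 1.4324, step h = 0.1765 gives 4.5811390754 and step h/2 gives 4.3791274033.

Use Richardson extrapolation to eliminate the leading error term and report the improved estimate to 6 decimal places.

4.177116

r = 1: numerator weight 2, denominator 1.
Top: 2(4.3791274033) − (4.5811390754) = 4.1771157312
(2×4.3791274033 − 4.5811390754)/(2 − 1) = 4.1771157312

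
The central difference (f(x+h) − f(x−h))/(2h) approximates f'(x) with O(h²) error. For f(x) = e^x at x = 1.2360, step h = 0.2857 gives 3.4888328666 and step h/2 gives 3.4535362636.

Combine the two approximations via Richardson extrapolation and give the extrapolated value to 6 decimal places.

3.441771

With r = 2 the leading error scales as h^2, so the weight is 2^2 = 4.
4 × 3.4535362636 = 13.8141450544; subtract 3.4888328666 → 10.3253121878
Extrapolated: 10.3253121878 / 3 = 3.4417707293
Shift from A(h/2): −0.0117655343.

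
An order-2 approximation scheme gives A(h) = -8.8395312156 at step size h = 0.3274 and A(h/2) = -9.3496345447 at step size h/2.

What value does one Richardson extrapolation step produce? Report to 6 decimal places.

-9.519669

Leading term ∝ h^2; use weight 4 = 2^2.
4·(-9.3496345447) = -37.3985381788; subtract (-8.8395312156) → -28.5590069632
Divide by 2^2 − 1 = 3.
Result: -9.5196689877
Correction |R − A(h/2)| = 1.700e-01; gap |A(h/2) − A(h)| = 5.101e-01.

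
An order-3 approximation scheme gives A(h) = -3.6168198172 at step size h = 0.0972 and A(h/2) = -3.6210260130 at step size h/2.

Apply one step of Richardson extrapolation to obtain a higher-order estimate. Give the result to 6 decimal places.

-3.621627

The method has order 3: 2^3 = 8.
Weighted: (-28.9682081040) − (-3.6168198172) = -25.3513882868
Denominator 8 − 1 = 7.
(-25.3513882868) ÷ 7 = -3.6216268981
Correction |R − A(h/2)| = 6.009e-04; gap |A(h/2) − A(h)| = 4.206e-03.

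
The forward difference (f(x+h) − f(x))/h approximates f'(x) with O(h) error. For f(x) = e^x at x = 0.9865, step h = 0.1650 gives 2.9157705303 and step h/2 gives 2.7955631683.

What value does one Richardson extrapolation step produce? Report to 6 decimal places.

r = 1, so 2^r = 2.
Weighted: 5.5911263366 − 2.9157705303 = 2.6753558063
Denominator 2 − 1 = 1.
2.6753558063 ÷ 1 = 2.6753558063
Gap between inputs: 1.202e-01; correction applied: −0.1202073620.

2.675356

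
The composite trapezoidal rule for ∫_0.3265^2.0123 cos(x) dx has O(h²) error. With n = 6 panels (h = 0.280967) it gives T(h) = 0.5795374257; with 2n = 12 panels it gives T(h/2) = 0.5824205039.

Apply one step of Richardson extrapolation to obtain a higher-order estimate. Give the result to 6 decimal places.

Order 2 gives 2^r = 4 and 2^r − 1 = 3.
2^2·A(h/2) = 2.3296820156; minus A(h) gives 1.7501445899.
(4·0.5824205039 − 0.5795374257)/(4 − 1) = 0.5833815300
Correction |R − A(h/2)| = 9.610e-04; gap |A(h/2) − A(h)| = 2.883e-03.

0.583382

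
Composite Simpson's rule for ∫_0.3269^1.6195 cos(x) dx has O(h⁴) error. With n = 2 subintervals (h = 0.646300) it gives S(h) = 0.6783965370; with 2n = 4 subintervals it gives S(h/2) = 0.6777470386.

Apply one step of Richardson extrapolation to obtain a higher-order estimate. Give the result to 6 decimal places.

Method order is 4; weight 2^4 = 16.
A(h/2) − A(h) = 0.6777470386 − 0.6783965370 = -0.0006494984
Correction (A(h/2) − A(h))/(16 − 1) = (-0.0006494984)/15 = -0.0000432999
R = 0.6777470386 − 0.0000432999 = 0.6777037387
Shift from A(h/2): −0.0000432999.

0.677704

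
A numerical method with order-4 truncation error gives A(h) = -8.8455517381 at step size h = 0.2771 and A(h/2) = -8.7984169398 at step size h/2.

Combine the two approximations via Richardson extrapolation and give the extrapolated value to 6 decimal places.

r = 4: numerator weight 16, denominator 15.
2^4*A(h/2) = -140.7746710368; minus A(h) gives -131.9291192987.
(16*(-8.7984169398) − (-8.8455517381))/(16 − 1) = -8.7952746199
Correction |R − A(h/2)| = 3.142e-03; gap |A(h/2) − A(h)| = 4.713e-02.

-8.795275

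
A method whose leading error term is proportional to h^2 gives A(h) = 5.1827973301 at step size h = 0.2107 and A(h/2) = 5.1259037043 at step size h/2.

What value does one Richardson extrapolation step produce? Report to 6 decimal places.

Method order is 2; weight 2^2 = 4.
Numerator 4·A(h/2) − A(h) = 4·5.1259037043 − 5.1827973301 = 15.3208174871
Divide by 2^2 − 1 = 3.
Extrapolated: 15.3208174871 / 3 = 5.1069391624
Gap between inputs: 5.689e-02; correction applied: −0.0189645419.

5.106939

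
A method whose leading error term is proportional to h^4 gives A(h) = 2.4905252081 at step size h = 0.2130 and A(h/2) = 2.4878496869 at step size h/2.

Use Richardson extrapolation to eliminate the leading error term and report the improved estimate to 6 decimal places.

2.487671

r = 4: numerator weight 16, denominator 15.
Numerator 16×A(h/2) − A(h) = 16×2.4878496869 − 2.4905252081 = 37.3150697823
(16×2.4878496869 − 2.4905252081)/(16 − 1) = 2.4876713188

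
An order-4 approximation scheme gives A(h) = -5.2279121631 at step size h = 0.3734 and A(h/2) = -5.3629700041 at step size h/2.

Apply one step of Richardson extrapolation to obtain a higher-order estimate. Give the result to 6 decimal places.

-5.371974

r = 4, so 2^r = 16.
16·(-5.3629700041) = -85.8075200656; subtract (-5.2279121631) → -80.5796079025
Denominator 16 − 1 = 15.
(16·(-5.3629700041) − (-5.2279121631))/(16 − 1) = -5.3719738602
Shift from A(h/2): −0.0090038561.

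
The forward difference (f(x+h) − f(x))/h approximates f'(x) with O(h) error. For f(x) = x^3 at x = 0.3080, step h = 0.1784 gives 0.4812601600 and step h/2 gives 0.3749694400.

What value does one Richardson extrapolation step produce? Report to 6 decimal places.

0.268679

Order 1 gives 2^r = 2 and 2^r − 1 = 1.
2×0.3749694400 − 0.4812601600 = 0.2686787200
Extrapolated: 0.2686787200 / 1 = 0.2686787200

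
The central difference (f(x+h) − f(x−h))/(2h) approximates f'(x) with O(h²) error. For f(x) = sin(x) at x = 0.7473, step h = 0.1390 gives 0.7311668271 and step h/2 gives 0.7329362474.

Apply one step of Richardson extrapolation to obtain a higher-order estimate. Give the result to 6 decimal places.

0.733526

The method has order 2: 2^2 = 4.
4*0.7329362474 = 2.9317449896; 2.9317449896 − 0.7311668271 = 2.2005781625
Divide by 2^2 − 1 = 3.
(4*0.7329362474 − 0.7311668271)/(4 − 1) = 0.7335260542
Shift from A(h/2): +0.0005898068.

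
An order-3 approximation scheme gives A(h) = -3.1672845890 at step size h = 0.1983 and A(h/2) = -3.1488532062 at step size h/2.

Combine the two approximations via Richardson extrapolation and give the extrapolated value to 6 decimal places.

-3.146220

Error is O(h^3); halving h shrinks it by 2^3 = 8.
8*(-3.1488532062) − (-3.1672845890) = -22.0235410606
Denominator 8 − 1 = 7.
Result: -3.1462201515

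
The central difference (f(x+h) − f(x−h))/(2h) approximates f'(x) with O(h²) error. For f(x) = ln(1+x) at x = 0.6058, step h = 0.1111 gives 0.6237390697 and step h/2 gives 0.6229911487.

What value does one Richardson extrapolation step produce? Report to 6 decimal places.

0.622742

r = 2, so 2^r = 4.
Weighted: 2.4919645948 − 0.6237390697 = 1.8682255251
Denominator 4 − 1 = 3.
(4*0.6229911487 − 0.6237390697)/(4 − 1) = 0.6227418417
Gap between inputs: 7.479e-04; correction applied: −0.0002493070.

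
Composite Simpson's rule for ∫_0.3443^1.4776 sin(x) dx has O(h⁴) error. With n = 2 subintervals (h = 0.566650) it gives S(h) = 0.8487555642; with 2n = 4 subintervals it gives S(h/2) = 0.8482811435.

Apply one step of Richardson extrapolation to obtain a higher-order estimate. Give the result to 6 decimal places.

0.848250

With r = 4 the leading error scales as h^4, so the weight is 2^4 = 16.
2^4×A(h/2) = 13.5724982960; minus A(h) gives 12.7237427318.
Denominator 16 − 1 = 15.
So the Richardson estimate is 0.8482495155.
Gap between inputs: 4.744e-04; correction applied: −0.0000316280.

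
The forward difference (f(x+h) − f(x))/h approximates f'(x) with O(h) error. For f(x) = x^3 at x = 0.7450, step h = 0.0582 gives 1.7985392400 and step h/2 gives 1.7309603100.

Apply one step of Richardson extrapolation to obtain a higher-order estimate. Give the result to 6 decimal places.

With r = 1 the leading error scales as h^1, so the weight is 2^1 = 2.
Numerator 2 × A(h/2) − A(h) = 2 × 1.7309603100 − 1.7985392400 = 1.6633813800
(2 × 1.7309603100 − 1.7985392400)/(2 − 1) = 1.6633813800
Gap between inputs: 6.758e-02; correction applied: −0.0675789300.

1.663381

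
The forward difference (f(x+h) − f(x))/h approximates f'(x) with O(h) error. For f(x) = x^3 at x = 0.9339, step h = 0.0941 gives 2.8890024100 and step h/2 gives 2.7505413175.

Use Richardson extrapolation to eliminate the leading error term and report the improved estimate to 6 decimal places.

Error is O(h^1); halving h shrinks it by 2^1 = 2.
Difference of the inputs: 2.7505413175 − 2.8890024100 = -0.1384610925
Divide by 2^1 − 1 = 1: (-0.1384610925)/1 = -0.1384610925
R = A(h/2) + (A(h/2) − A(h))/1 = 2.7505413175 − 0.1384610925 = 2.6120802250

2.612080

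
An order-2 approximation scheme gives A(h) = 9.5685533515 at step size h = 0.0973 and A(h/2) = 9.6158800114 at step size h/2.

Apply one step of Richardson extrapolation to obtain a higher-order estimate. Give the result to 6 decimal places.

9.631656

r = 2, so 2^r = 4.
Numerator 4*A(h/2) − A(h) = 4*9.6158800114 − 9.5685533515 = 28.8949666941
R = 28.8949666941/3 = 9.6316555647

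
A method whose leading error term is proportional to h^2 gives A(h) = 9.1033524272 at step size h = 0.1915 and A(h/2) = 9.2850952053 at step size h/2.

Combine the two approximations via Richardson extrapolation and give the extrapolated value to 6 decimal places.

9.345676

The method has order 2: 2^2 = 4.
A(h/2) − A(h) = 9.2850952053 − 9.1033524272 = 0.1817427781
Correction (A(h/2) − A(h))/(4 − 1) = 0.1817427781/3 = 0.0605809260
R = A(h/2) + (A(h/2) − A(h))/3 = 9.2850952053 + 0.0605809260 = 9.3456761313
Shift from A(h/2): +0.0605809260.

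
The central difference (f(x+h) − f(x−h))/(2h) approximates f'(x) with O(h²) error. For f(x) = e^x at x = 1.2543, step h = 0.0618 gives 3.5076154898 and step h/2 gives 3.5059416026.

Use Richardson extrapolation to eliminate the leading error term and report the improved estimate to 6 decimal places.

Error is O(h^2); halving h shrinks it by 2^2 = 4.
Numerator 4 × A(h/2) − A(h) = 4 × 3.5059416026 − 3.5076154898 = 10.5161509206
Divide by 2^2 − 1 = 3.
Extrapolated: 10.5161509206 / 3 = 3.5053836402
Correction |R − A(h/2)| = 5.580e-04; gap |A(h/2) − A(h)| = 1.674e-03.

3.505384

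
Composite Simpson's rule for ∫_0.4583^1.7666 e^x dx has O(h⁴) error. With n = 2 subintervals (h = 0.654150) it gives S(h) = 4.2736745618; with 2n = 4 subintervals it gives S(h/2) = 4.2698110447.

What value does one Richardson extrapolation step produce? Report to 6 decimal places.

4.269553

Method order is 4; weight 2^4 = 16.
2^4 × A(h/2) = 68.3169767152; minus A(h) gives 64.0433021534.
(16 × 4.2698110447 − 4.2736745618)/(16 − 1) = 4.2695534769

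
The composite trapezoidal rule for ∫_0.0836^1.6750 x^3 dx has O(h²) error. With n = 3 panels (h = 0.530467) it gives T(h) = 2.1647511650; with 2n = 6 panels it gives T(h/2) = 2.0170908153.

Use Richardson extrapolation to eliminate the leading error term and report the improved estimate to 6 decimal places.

Order 2 gives 2^r = 4 and 2^r − 1 = 3.
Numerator 4 × A(h/2) − A(h) = 4 × 2.0170908153 − 2.1647511650 = 5.9036120962
Divide by 2^2 − 1 = 3.
Result: 1.9678706987
Shift from A(h/2): −0.0492201166.

1.967871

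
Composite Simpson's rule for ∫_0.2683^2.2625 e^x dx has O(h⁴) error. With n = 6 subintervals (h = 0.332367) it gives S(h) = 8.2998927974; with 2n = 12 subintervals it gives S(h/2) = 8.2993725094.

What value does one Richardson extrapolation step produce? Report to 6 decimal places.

Leading term ∝ h^4; use weight 16 = 2^4.
Numerator 16*A(h/2) − A(h) = 16*8.2993725094 − 8.2998927974 = 124.4900673530
(16*8.2993725094 − 8.2998927974)/(16 − 1) = 8.2993378235
Correction |R − A(h/2)| = 3.469e-05; gap |A(h/2) − A(h)| = 5.203e-04.

8.299338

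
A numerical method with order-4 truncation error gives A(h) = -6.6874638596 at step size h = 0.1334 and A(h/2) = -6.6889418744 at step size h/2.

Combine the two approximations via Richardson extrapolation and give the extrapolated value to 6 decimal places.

-6.689040

With r = 4 the leading error scales as h^4, so the weight is 2^4 = 16.
16 × (-6.6889418744) = -107.0230699904; subtract (-6.6874638596) → -100.3356061308
(16 × (-6.6889418744) − (-6.6874638596))/(16 − 1) = -6.6890404087
Gap between inputs: 1.478e-03; correction applied: −0.0000985343.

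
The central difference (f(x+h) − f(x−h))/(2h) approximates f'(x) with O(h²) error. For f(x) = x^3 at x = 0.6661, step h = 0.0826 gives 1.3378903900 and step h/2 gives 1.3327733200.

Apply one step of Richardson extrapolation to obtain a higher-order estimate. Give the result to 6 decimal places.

1.331068

Leading term ∝ h^2; use weight 4 = 2^2.
A(h/2) − A(h) = 1.3327733200 − 1.3378903900 = -0.0051170700
Correction (A(h/2) − A(h))/(4 − 1) = (-0.0051170700)/3 = -0.0017056900
R = A(h/2) + (A(h/2) − A(h))/3 = 1.3327733200 − 0.0017056900 = 1.3310676300
Correction |R − A(h/2)| = 1.706e-03; gap |A(h/2) − A(h)| = 5.117e-03.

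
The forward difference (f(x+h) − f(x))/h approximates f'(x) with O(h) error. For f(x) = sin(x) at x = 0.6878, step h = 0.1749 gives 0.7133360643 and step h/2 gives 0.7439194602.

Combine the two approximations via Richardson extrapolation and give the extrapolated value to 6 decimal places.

Leading term ∝ h^1; use weight 2 = 2^1.
A(h/2) − A(h) = 0.7439194602 − 0.7133360643 = 0.0305833959
Correction (A(h/2) − A(h))/(2 − 1) = 0.0305833959/1 = 0.0305833959
R = 0.7439194602 + 0.0305833959 = 0.7745028561

0.774503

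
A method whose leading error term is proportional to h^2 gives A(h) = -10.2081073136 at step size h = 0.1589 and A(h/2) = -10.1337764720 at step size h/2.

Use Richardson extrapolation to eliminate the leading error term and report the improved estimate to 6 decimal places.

With r = 2 the leading error scales as h^2, so the weight is 2^2 = 4.
Top: 4(-10.1337764720) − (-10.2081073136) = -30.3269985744
Denominator 4 − 1 = 3.
So the Richardson estimate is -10.1089995248.
Shift from A(h/2): +0.0247769472.

-10.109000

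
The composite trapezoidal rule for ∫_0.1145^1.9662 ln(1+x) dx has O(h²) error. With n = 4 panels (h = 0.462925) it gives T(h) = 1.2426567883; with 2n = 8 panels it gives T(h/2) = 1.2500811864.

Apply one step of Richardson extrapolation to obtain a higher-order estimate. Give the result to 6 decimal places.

1.252556

r = 2: numerator weight 4, denominator 3.
Top: 4(1.2500811864) − (1.2426567883) = 3.7576679573
Denominator 4 − 1 = 3.
R = 3.7576679573/3 = 1.2525559858
Gap between inputs: 7.424e-03; correction applied: +0.0024747994.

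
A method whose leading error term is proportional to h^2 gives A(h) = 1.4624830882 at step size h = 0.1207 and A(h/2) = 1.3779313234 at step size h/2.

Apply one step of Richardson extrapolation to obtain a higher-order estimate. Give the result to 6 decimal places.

1.349747

Error is O(h^2); halving h shrinks it by 2^2 = 4.
A(h/2) − A(h) = 1.3779313234 − 1.4624830882 = -0.0845517648
Correction (A(h/2) − A(h))/(4 − 1) = (-0.0845517648)/3 = -0.0281839216
R = 1.3779313234 − 0.0281839216 = 1.3497474018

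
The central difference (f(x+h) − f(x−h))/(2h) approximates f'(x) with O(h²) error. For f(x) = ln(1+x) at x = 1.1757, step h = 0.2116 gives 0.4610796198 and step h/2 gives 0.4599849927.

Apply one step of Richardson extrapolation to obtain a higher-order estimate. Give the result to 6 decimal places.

0.459620

Method order is 2; weight 2^2 = 4.
Weighted: 1.8399399708 − 0.4610796198 = 1.3788603510
Denominator 4 − 1 = 3.
1.3788603510 ÷ 3 = 0.4596201170
Gap between inputs: 1.095e-03; correction applied: −0.0003648757.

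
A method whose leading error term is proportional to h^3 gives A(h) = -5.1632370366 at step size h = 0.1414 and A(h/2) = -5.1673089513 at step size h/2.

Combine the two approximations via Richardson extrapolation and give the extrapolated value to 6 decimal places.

-5.167891

Method order is 3; weight 2^3 = 8.
Weighted: (-41.3384716104) − (-5.1632370366) = -36.1752345738
Divide by 2^3 − 1 = 7.
(-36.1752345738) ÷ 7 = -5.1678906534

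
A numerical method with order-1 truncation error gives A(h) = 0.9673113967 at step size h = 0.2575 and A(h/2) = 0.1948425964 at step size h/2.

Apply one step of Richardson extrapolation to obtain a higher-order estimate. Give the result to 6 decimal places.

Leading term ∝ h^1; use weight 2 = 2^1.
Weighted: 0.3896851928 − 0.9673113967 = -0.5776262039
(-0.5776262039) ÷ 1 = -0.5776262039
Shift from A(h/2): −0.7724688003.

-0.577626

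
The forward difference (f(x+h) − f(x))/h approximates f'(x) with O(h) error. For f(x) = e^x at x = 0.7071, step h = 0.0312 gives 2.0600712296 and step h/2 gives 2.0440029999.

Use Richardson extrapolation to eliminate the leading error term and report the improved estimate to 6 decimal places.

Leading term ∝ h^1; use weight 2 = 2^1.
A(h/2) − A(h) = 2.0440029999 − 2.0600712296 = -0.0160682297
Correction (A(h/2) − A(h))/(2 − 1) = (-0.0160682297)/1 = -0.0160682297
R = 2.0440029999 − 0.0160682297 = 2.0279347702

2.027935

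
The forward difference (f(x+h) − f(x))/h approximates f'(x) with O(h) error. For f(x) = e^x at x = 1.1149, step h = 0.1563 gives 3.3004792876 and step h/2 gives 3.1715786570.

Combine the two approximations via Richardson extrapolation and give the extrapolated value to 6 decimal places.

r = 1, so 2^r = 2.
Numerator 2·A(h/2) − A(h) = 2·3.1715786570 − 3.3004792876 = 3.0426780264
Denominator 2 − 1 = 1.
So the Richardson estimate is 3.0426780264.

3.042678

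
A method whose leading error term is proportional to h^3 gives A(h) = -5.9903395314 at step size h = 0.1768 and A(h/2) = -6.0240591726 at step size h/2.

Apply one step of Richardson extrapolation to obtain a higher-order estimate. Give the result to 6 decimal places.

r = 3, so 2^r = 8.
8·(-6.0240591726) = -48.1924733808; subtract (-5.9903395314) → -42.2021338494
Denominator 8 − 1 = 7.
Result: -6.0288762642
Correction |R − A(h/2)| = 4.817e-03; gap |A(h/2) − A(h)| = 3.372e-02.

-6.028876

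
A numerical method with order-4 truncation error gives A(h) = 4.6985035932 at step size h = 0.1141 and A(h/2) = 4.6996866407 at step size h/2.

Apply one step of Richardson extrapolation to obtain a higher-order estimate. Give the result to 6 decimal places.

4.699766

Error is O(h^4); halving h shrinks it by 2^4 = 16.
Difference of the inputs: 4.6996866407 − 4.6985035932 = 0.0011830475
Correction (A(h/2) − A(h))/(16 − 1) = 0.0011830475/15 = 0.0000788698
R = 4.6996866407 + 0.0000788698 = 4.6997655105
Gap between inputs: 1.183e-03; correction applied: +0.0000788698.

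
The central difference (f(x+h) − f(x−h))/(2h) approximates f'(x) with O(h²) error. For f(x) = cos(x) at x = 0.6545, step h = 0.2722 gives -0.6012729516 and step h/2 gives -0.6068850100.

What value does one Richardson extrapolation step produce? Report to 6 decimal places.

Error is O(h^2); halving h shrinks it by 2^2 = 4.
Weighted: (-2.4275400400) − (-0.6012729516) = -1.8262670884
R = (-1.8262670884)/3 = -0.6087556961

-0.608756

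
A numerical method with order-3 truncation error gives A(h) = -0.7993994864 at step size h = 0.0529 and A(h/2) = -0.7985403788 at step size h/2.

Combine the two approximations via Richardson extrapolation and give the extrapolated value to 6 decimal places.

-0.798418

Method order is 3; weight 2^3 = 8.
8 × (-0.7985403788) = -6.3883230304; subtract (-0.7993994864) → -5.5889235440
R = (-5.5889235440)/7 = -0.7984176491
Shift from A(h/2): +0.0001227297.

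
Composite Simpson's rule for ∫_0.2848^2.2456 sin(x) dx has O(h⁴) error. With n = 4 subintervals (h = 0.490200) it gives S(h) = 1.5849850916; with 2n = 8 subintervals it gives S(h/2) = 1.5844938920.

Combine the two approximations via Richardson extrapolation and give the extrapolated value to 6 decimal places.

Error is O(h^4); halving h shrinks it by 2^4 = 16.
2^4×A(h/2) = 25.3519022720; minus A(h) gives 23.7669171804.
(16×1.5844938920 − 1.5849850916)/(16 − 1) = 1.5844611454

1.584461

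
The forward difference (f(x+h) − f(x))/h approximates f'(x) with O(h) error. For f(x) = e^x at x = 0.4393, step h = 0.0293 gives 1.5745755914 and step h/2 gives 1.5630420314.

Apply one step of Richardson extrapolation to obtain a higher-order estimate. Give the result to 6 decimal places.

1.551508

Leading term ∝ h^1; use weight 2 = 2^1.
A(h/2) − A(h) = 1.5630420314 − 1.5745755914 = -0.0115335600
Correction (A(h/2) − A(h))/(2 − 1) = (-0.0115335600)/1 = -0.0115335600
R = A(h/2) + (A(h/2) − A(h))/1 = 1.5630420314 − 0.0115335600 = 1.5515084714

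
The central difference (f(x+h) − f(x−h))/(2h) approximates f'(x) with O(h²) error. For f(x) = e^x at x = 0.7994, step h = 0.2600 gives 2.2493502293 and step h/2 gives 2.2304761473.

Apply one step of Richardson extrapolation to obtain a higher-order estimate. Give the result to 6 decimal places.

Method order is 2; weight 2^2 = 4.
Top: 4(2.2304761473) − (2.2493502293) = 6.6725543599
Divide by 2^2 − 1 = 3.
Extrapolated: 6.6725543599 / 3 = 2.2241847866

2.224185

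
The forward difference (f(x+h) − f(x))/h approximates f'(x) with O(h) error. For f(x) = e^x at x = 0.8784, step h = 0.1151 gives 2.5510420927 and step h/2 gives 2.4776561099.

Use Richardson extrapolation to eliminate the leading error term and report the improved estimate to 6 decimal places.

r = 1: numerator weight 2, denominator 1.
2^1·A(h/2) = 4.9553122198; minus A(h) gives 2.4042701271.
(2·2.4776561099 − 2.5510420927)/(2 − 1) = 2.4042701271
Shift from A(h/2): −0.0733859828.

2.404270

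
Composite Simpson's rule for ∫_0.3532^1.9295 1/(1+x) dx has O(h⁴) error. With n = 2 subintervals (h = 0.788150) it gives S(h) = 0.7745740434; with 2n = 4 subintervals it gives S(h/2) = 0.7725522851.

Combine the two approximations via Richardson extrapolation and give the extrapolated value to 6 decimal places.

Leading term ∝ h^4; use weight 16 = 2^4.
2^4 × A(h/2) = 12.3608365616; minus A(h) gives 11.5862625182.
R = 11.5862625182/15 = 0.7724175012

0.772418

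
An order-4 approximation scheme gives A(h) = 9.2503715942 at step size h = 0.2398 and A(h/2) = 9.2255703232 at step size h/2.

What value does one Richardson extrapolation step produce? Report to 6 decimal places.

r = 4, so 2^r = 16.
16×9.2255703232 = 147.6091251712; 147.6091251712 − 9.2503715942 = 138.3587535770
Divide by 2^4 − 1 = 15.
So the Richardson estimate is 9.2239169051.

9.223917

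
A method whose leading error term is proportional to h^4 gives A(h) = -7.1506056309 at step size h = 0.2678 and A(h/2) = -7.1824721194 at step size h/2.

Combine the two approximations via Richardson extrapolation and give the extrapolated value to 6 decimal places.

Leading term ∝ h^4; use weight 16 = 2^4.
16×(-7.1824721194) = -114.9195539104; subtract (-7.1506056309) → -107.7689482795
Divide by 2^4 − 1 = 15.
So the Richardson estimate is -7.1845965520.

-7.184597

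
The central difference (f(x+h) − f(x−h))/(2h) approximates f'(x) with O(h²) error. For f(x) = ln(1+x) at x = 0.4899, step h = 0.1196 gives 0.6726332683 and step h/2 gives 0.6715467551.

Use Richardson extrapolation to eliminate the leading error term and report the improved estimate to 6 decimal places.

0.671185

r = 2: numerator weight 4, denominator 3.
4·0.6715467551 = 2.6861870204; subtract 0.6726332683 → 2.0135537521
2.0135537521 ÷ 3 = 0.6711845840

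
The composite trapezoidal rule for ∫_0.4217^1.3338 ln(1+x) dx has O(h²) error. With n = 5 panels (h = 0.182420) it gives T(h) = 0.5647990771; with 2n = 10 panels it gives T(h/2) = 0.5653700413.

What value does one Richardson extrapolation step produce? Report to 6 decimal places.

0.565560

Order 2 gives 2^r = 4 and 2^r − 1 = 3.
Weighted: 2.2614801652 − 0.5647990771 = 1.6966810881
Denominator 4 − 1 = 3.
(4*0.5653700413 − 0.5647990771)/(4 − 1) = 0.5655603627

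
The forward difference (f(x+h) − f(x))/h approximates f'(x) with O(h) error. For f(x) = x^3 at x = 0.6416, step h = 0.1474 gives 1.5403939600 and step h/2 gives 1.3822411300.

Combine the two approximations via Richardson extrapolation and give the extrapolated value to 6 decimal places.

r = 1: numerator weight 2, denominator 1.
Numerator 2·A(h/2) − A(h) = 2·1.3822411300 − 1.5403939600 = 1.2240883000
R = 1.2240883000/1 = 1.2240883000
Correction |R − A(h/2)| = 1.582e-01; gap |A(h/2) − A(h)| = 1.582e-01.

1.224088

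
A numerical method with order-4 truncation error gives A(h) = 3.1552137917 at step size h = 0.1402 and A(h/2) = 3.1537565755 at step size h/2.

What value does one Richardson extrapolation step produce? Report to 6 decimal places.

3.153659

Method order is 4; weight 2^4 = 16.
16·3.1537565755 = 50.4601052080; subtract 3.1552137917 → 47.3048914163
Divide by 2^4 − 1 = 15.
Extrapolated: 47.3048914163 / 15 = 3.1536594278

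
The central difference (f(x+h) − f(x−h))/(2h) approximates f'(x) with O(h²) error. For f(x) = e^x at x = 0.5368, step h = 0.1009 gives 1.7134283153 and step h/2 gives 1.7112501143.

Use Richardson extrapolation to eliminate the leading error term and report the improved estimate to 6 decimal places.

r = 2, so 2^r = 4.
4×1.7112501143 = 6.8450004572; 6.8450004572 − 1.7134283153 = 5.1315721419
(4×1.7112501143 − 1.7134283153)/(4 − 1) = 1.7105240473

1.710524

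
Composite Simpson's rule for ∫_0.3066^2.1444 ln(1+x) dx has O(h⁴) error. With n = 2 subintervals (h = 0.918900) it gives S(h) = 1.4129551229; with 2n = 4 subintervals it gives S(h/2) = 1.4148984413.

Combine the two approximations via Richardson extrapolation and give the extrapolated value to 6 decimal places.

r = 4, so 2^r = 16.
16 × 1.4148984413 − 1.4129551229 = 21.2254199379
Denominator 16 − 1 = 15.
Extrapolated: 21.2254199379 / 15 = 1.4150279959

1.415028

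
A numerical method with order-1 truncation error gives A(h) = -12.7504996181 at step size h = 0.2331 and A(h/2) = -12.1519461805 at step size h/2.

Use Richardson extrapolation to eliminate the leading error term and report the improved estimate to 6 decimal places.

-11.553393

With r = 1 the leading error scales as h^1, so the weight is 2^1 = 2.
Weighted: (-24.3038923610) − (-12.7504996181) = -11.5533927429
R = (-11.5533927429)/1 = -11.5533927429
Shift from A(h/2): +0.5985534376.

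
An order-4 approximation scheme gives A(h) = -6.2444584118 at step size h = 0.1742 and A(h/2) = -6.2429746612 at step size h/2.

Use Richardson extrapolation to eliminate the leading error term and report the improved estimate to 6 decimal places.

-6.242876

Leading term ∝ h^4; use weight 16 = 2^4.
A(h/2) − A(h) = -6.2429746612 − (-6.2444584118) = 0.0014837506
Correction (A(h/2) − A(h))/(16 − 1) = 0.0014837506/15 = 0.0000989167
R = -6.2429746612 + 0.0000989167 = -6.2428757445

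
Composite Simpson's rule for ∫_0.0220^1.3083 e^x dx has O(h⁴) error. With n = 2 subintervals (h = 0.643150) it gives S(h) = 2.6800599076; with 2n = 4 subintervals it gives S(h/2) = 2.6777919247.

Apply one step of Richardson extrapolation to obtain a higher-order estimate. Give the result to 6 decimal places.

2.677641

Order 4 gives 2^r = 16 and 2^r − 1 = 15.
Top: 16(2.6777919247) − (2.6800599076) = 40.1646108876
Divide by 2^4 − 1 = 15.
Extrapolated: 40.1646108876 / 15 = 2.6776407258
Correction |R − A(h/2)| = 1.512e-04; gap |A(h/2) − A(h)| = 2.268e-03.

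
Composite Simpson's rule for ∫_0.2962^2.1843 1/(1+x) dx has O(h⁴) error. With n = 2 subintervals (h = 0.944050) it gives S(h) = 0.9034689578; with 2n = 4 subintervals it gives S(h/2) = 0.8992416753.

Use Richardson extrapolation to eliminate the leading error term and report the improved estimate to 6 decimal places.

0.898960

The method has order 4: 2^4 = 16.
Top: 16(0.8992416753) − (0.9034689578) = 13.4843978470
Extrapolated: 13.4843978470 / 15 = 0.8989598565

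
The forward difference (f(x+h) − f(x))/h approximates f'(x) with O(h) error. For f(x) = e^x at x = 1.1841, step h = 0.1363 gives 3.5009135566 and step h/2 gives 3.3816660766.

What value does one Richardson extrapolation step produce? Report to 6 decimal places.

The method has order 1: 2^1 = 2.
2*3.3816660766 = 6.7633321532; 6.7633321532 − 3.5009135566 = 3.2624185966
Divide by 2^1 − 1 = 1.
Result: 3.2624185966
Gap between inputs: 1.192e-01; correction applied: −0.1192474800.

3.262419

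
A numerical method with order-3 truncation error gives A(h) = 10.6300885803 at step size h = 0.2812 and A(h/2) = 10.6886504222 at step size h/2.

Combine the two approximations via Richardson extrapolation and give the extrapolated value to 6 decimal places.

r = 3: numerator weight 8, denominator 7.
2^3·A(h/2) = 85.5092033776; minus A(h) gives 74.8791147973.
R = 74.8791147973/7 = 10.6970163996

10.697016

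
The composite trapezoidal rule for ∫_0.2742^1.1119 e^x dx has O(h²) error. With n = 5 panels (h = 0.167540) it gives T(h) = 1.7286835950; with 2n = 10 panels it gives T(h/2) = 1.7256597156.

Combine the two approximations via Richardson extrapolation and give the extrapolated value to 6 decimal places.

1.724652

Leading term ∝ h^2; use weight 4 = 2^2.
2^2×A(h/2) = 6.9026388624; minus A(h) gives 5.1739552674.
Denominator 4 − 1 = 3.
Extrapolated: 5.1739552674 / 3 = 1.7246517558
Gap between inputs: 3.024e-03; correction applied: −0.0010079598.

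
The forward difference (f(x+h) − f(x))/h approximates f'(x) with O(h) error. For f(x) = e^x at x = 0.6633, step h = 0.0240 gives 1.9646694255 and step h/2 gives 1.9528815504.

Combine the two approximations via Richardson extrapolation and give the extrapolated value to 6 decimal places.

1.941094

With r = 1 the leading error scales as h^1, so the weight is 2^1 = 2.
Weighted: 3.9057631008 − 1.9646694255 = 1.9410936753
R = 1.9410936753/1 = 1.9410936753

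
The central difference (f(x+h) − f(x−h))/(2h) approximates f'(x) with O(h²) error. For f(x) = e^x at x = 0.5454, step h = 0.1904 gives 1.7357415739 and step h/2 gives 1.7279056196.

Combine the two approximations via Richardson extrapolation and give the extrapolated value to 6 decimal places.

1.725294

r = 2, so 2^r = 4.
Top: 4(1.7279056196) − (1.7357415739) = 5.1758809045
Divide by 2^2 − 1 = 3.
R = 5.1758809045/3 = 1.7252936348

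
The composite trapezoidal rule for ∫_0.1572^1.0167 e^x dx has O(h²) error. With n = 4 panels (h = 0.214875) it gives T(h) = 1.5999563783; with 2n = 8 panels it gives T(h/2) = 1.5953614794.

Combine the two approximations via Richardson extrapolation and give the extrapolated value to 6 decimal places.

r = 2, so 2^r = 4.
4 × 1.5953614794 − 1.5999563783 = 4.7814895393
Denominator 4 − 1 = 3.
(4 × 1.5953614794 − 1.5999563783)/(4 − 1) = 1.5938298464
Gap between inputs: 4.595e-03; correction applied: −0.0015316330.

1.593830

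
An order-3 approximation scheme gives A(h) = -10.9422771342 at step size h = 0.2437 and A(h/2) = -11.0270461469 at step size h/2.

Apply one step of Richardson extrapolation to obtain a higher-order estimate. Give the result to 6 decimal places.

-11.039156

r = 3: numerator weight 8, denominator 7.
Top: 8(-11.0270461469) − (-10.9422771342) = -77.2740920410
Divide by 2^3 − 1 = 7.
Extrapolated: (-77.2740920410) / 7 = -11.0391560059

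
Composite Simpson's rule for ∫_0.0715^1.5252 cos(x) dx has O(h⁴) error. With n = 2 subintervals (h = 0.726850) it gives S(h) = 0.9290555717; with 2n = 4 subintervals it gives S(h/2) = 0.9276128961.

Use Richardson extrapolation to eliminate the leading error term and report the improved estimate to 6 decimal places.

0.927517

Leading term ∝ h^4; use weight 16 = 2^4.
16×0.9276128961 = 14.8418063376; subtract 0.9290555717 → 13.9127507659
Denominator 16 − 1 = 15.
(16×0.9276128961 − 0.9290555717)/(16 − 1) = 0.9275167177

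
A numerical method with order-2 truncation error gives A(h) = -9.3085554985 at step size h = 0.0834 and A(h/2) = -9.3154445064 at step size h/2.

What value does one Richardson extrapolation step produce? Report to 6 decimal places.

r = 2: numerator weight 4, denominator 3.
4·(-9.3154445064) − (-9.3085554985) = -27.9532225271
Divide by 2^2 − 1 = 3.
(-27.9532225271) ÷ 3 = -9.3177408424

-9.317741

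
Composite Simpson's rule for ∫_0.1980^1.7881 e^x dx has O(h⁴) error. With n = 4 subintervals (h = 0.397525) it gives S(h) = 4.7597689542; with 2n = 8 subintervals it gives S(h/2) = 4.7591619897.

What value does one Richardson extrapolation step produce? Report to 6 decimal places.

4.759122

Error is O(h^4); halving h shrinks it by 2^4 = 16.
16 × 4.7591619897 = 76.1465918352; 76.1465918352 − 4.7597689542 = 71.3868228810
Divide by 2^4 − 1 = 15.
R = 71.3868228810/15 = 4.7591215254
Shift from A(h/2): −0.0000404643.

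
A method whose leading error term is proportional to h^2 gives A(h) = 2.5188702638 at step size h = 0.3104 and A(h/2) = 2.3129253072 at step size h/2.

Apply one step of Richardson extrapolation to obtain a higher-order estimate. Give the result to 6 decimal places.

2.244277

Method order is 2; weight 2^2 = 4.
Numerator 4×A(h/2) − A(h) = 4×2.3129253072 − 2.5188702638 = 6.7328309650
6.7328309650 ÷ 3 = 2.2442769883
Gap between inputs: 2.059e-01; correction applied: −0.0686483189.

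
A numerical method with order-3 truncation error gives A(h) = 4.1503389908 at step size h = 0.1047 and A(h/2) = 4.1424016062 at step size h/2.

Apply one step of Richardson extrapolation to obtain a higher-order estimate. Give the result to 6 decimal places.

r = 3: numerator weight 8, denominator 7.
A(h/2) − A(h) = 4.1424016062 − 4.1503389908 = -0.0079373846
Divide by 2^3 − 1 = 7: (-0.0079373846)/7 = -0.0011339121
R = 4.1424016062 − 0.0011339121 = 4.1412676941
Shift from A(h/2): −0.0011339121.

4.141268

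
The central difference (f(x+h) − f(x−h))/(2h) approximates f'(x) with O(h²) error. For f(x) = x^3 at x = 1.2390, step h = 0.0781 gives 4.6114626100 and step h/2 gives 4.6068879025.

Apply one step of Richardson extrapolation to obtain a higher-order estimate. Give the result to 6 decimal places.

Method order is 2; weight 2^2 = 4.
Weighted: 18.4275516100 − 4.6114626100 = 13.8160890000
Denominator 4 − 1 = 3.
13.8160890000 ÷ 3 = 4.6053630000

4.605363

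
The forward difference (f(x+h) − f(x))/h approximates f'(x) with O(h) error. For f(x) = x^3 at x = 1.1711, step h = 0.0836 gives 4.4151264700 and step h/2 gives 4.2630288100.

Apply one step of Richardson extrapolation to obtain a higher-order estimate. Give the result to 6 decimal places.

4.110931

The method has order 1: 2^1 = 2.
2×4.2630288100 = 8.5260576200; subtract 4.4151264700 → 4.1109311500
Denominator 2 − 1 = 1.
Extrapolated: 4.1109311500 / 1 = 4.1109311500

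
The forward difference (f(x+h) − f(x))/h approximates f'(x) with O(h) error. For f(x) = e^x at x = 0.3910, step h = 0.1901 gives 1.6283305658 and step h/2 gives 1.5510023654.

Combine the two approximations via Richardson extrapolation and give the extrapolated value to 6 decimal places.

With r = 1 the leading error scales as h^1, so the weight is 2^1 = 2.
2×1.5510023654 − 1.6283305658 = 1.4736741650
(2×1.5510023654 − 1.6283305658)/(2 − 1) = 1.4736741650

1.473674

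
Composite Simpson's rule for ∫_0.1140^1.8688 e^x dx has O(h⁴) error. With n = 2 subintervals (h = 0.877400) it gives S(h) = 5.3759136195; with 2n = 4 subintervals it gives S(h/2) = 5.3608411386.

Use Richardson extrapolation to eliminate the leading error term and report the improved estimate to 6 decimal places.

5.359836

With r = 4 the leading error scales as h^4, so the weight is 2^4 = 16.
16*5.3608411386 = 85.7734582176; subtract 5.3759136195 → 80.3975445981
Divide by 2^4 − 1 = 15.
Result: 5.3598363065
Gap between inputs: 1.507e-02; correction applied: −0.0010048321.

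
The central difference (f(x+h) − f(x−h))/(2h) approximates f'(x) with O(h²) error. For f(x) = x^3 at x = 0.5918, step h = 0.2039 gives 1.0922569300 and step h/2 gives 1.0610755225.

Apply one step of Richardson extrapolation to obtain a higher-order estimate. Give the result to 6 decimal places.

1.050682

Leading term ∝ h^2; use weight 4 = 2^2.
4×1.0610755225 = 4.2443020900; 4.2443020900 − 1.0922569300 = 3.1520451600
3.1520451600 ÷ 3 = 1.0506817200
Shift from A(h/2): −0.0103938025.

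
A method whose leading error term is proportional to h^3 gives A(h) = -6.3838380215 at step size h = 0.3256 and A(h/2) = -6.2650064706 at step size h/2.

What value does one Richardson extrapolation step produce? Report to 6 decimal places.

Order 3 gives 2^r = 8 and 2^r − 1 = 7.
2^3·A(h/2) = -50.1200517648; minus A(h) gives -43.7362137433.
Divide by 2^3 − 1 = 7.
(8·(-6.2650064706) − (-6.3838380215))/(8 − 1) = -6.2480305348
Correction |R − A(h/2)| = 1.698e-02; gap |A(h/2) − A(h)| = 1.188e-01.

-6.248031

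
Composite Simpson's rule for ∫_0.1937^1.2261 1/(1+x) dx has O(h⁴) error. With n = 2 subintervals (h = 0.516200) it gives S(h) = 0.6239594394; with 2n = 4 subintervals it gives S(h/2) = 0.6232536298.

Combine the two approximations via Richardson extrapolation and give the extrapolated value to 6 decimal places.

0.623207

Method order is 4; weight 2^4 = 16.
Difference of the inputs: 0.6232536298 − 0.6239594394 = -0.0007058096
Correction (A(h/2) − A(h))/(16 − 1) = (-0.0007058096)/15 = -0.0000470540
R = A(h/2) + (A(h/2) − A(h))/15 = 0.6232536298 − 0.0000470540 = 0.6232065758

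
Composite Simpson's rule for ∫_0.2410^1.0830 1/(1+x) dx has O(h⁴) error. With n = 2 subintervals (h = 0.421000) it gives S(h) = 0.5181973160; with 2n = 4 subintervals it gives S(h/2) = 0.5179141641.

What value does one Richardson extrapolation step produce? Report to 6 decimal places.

0.517895

Method order is 4; weight 2^4 = 16.
16*0.5179141641 = 8.2866266256; 8.2866266256 − 0.5181973160 = 7.7684293096
Denominator 16 − 1 = 15.
Result: 0.5178952873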